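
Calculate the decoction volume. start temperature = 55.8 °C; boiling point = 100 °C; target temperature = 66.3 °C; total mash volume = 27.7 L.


V_dec = V_total·(T_target − T_start)/(T_boil − T_start)
V_dec = 27.7·(66.3 − 55.8)/(100 − 55.8)

6.5803 L


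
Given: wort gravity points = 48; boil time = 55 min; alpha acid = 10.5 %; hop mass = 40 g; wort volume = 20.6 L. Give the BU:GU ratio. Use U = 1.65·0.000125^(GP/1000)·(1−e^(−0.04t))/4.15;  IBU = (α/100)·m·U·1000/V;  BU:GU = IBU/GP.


U = 1.65·0.000125^(48/1000)·(1−e^(−0.04·55))/4.15 = 0.2297
IBU = (10.5/100)·40·0.2297·1000/20.6 = 46.8239
BU:GU = 46.8239/48

0.9755


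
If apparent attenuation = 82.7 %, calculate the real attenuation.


RA = AA · 0.8192
RA = 82.7 · 0.8192

67.7478 %


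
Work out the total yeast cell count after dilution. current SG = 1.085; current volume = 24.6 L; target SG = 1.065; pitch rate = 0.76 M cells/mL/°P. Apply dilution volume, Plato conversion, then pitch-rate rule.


V_w = V·((SG_c−1)/(SG_t−1)−1);  °P = 259 − 259/SG_t;  cells = rate·(V+V_w)·°P
V_w = 24.6·((1.085−1)/(1.065−1)−1) = 7.5692
V_final = 24.6 + 7.5692 = 32.1692
°P = 259 − 259/1.065 = 15.8075
cells = 0.76·32.1692·15.8075

386.4718 billion cells


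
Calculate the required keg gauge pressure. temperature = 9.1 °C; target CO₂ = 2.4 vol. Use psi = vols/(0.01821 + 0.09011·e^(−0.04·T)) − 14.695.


psi = 2.4/(0.01821 + 0.09011·e^(−0.04·9.1)) − 14.695

14.9982 psi


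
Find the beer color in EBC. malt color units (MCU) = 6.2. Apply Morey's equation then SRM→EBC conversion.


SRM = 1.4922·MCU^0.6859;  EBC = SRM·1.97
SRM = 1.4922·6.2^0.6859 = 5.2159
EBC = 5.2159·1.97

10.2753 EBC


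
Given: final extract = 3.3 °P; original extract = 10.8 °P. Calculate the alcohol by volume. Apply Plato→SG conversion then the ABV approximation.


SG = 259/(259 − P);  ABV = (OG − FG)·131.25
OG = 259/(259 − 10.8) = 1.0435
FG = 259/(259 − 3.3) = 1.0129
ABV = (1.0435 − 1.0129)·131.25

4.0172 % ABV


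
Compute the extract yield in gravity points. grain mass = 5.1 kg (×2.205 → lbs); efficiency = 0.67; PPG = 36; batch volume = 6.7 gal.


points = lbs × PPG × eff / vol
lbs = 5.1 × 2.205 = 11.2455
points = 11.2455 × 36 × 0.67 / 6.7

40.4838 points


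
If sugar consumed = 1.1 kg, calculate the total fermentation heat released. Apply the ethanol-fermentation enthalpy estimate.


Q = m_sugar · 590 kJ/kg
Q = 1.1 · 590

649.0000 kJ


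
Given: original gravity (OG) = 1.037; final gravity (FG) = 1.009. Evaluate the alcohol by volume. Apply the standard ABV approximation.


ABV = (OG − FG) · 131.25
ABV = (1.037 − 1.009) · 131.25

3.6750 % ABV


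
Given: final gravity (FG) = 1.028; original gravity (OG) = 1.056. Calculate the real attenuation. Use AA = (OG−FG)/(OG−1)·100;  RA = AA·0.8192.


AA = (1.056 − 1.028)/(1.056 − 1)·100 = 50.0000
RA = 50.0000·0.8192

40.9600 %


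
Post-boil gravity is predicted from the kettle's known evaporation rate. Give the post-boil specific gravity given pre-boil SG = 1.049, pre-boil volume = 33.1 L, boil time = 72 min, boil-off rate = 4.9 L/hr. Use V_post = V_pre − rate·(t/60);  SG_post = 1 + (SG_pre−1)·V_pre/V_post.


V_post = 33.1 − 4.9·(72/60) = 27.2200
SG_post = 1 + (1.049 − 1)·33.1/27.2200

1.0596


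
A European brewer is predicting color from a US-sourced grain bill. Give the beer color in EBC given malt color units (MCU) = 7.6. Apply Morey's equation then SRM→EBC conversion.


SRM = 1.4922·MCU^0.6859;  EBC = SRM·1.97
SRM = 1.4922·7.6^0.6859 = 5.9976
EBC = 5.9976·1.97

11.8153 EBC


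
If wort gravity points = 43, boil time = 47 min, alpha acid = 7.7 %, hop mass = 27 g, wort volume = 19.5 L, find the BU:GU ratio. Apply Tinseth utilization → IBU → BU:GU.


U = 1.65·0.000125^(GP/1000)·(1−e^(−0.04t))/4.15;  IBU = (α/100)·m·U·1000/V;  BU:GU = IBU/GP
U = 1.65·0.000125^(43/1000)·(1−e^(−0.04·47))/4.15 = 0.2289
IBU = (7.7/100)·27·0.2289·1000/19.5 = 24.4071
BU:GU = 24.4071/43

0.5676


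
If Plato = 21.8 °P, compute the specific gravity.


SG = 259/(259 − P)
SG = 259/(259 − 21.8)

1.0919


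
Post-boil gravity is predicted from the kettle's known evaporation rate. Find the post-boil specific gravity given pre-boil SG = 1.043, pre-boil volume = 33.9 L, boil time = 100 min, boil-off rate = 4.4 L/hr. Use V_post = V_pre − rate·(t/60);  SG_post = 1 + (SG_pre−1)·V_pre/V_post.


V_post = 33.9 − 4.4·(100/60) = 26.5667
SG_post = 1 + (1.043 − 1)·33.9/26.5667

1.0549


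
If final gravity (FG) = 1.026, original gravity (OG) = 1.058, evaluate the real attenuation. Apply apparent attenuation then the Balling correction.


AA = (OG−FG)/(OG−1)·100;  RA = AA·0.8192
AA = (1.058 − 1.026)/(1.058 − 1)·100 = 55.1724
RA = 55.1724·0.8192

45.1972 %


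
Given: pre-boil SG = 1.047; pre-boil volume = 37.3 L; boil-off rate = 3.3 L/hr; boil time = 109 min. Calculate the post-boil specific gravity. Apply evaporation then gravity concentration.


V_post = V_pre − rate·(t/60);  SG_post = 1 + (SG_pre−1)·V_pre/V_post
V_post = 37.3 − 3.3·(109/60) = 31.3050
SG_post = 1 + (1.047 − 1)·37.3/31.3050

1.0560


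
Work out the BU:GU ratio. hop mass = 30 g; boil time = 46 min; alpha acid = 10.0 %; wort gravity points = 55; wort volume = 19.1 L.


U = 1.65·0.000125^(GP/1000)·(1−e^(−0.04t))/4.15;  IBU = (α/100)·m·U·1000/V;  BU:GU = IBU/GP
U = 1.65·0.000125^(55/1000)·(1−e^(−0.04·46))/4.15 = 0.2040
IBU = (10.0/100)·30·0.2040·1000/19.1 = 32.0438
BU:GU = 32.0438/55

0.5826


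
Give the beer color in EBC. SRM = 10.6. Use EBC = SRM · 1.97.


EBC = 10.6 · 1.97

20.8820 EBC


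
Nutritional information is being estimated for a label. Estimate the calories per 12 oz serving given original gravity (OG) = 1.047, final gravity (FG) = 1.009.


ABW = (OG−FG)·131.25·0.79/FG;  °P = 259 − 259/SG (for OG→OE and FG→AE);  RE = 0.1808·OE + 0.8192·AE;  Cal = (6.9·ABW + 4·(RE−0.1))·FG·3.55
ABW = (1.047 − 1.009)·131.25·0.79/1.009 = 3.9050
OE = 259 − 259/1.047 = 11.6266 °P
AE = 259 − 259/1.009 = 2.3102 °P
RE = 0.1808·11.6266 + 0.8192·2.3102 = 3.9946 °P
Cal = (6.9·3.9050 + 4·(3.9946−0.1))·1.009·3.55

152.3145 kcal


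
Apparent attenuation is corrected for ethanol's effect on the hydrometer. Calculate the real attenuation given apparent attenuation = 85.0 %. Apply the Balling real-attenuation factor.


RA = AA · 0.8192
RA = 85.0 · 0.8192

69.6320 %


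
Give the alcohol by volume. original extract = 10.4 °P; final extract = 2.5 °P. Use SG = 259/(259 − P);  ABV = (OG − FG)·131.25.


OG = 259/(259 − 10.4) = 1.0418
FG = 259/(259 − 2.5) = 1.0097
ABV = (1.0418 − 1.0097)·131.25

4.2115 % ABV


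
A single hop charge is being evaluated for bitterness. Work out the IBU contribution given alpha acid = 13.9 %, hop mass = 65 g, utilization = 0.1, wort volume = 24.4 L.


IBU = (α/100)·mass·U·1000 / V
IBU = (13.9/100)·65·0.1·1000 / 24.4

37.0287 IBU


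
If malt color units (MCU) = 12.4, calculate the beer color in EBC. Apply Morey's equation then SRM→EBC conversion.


SRM = 1.4922·MCU^0.6859;  EBC = SRM·1.97
SRM = 1.4922·12.4^0.6859 = 8.3908
EBC = 8.3908·1.97

16.5299 EBC


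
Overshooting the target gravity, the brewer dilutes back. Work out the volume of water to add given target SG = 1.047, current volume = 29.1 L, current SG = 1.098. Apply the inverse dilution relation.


V_water = V·((SG_curr − 1)/(SG_target − 1) − 1)
V_water = 29.1·((1.098 − 1)/(1.047 − 1) − 1)

31.5766 L


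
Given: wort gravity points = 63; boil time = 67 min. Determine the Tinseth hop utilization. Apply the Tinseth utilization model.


U = 1.65·0.000125^(GP/1000) · (1 − e^(−0.04·t))/4.15
bigness = 1.65·0.000125^(63/1000) = 0.9367
boil_factor = (1 − e^(−0.04·67))/4.15 = 0.2244
U = 0.9367 · 0.2244

0.2102


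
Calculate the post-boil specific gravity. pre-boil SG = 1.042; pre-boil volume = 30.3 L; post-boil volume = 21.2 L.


SG_post = 1 + (SG_pre − 1)·V_pre/V_post
pts_pre = (1.042 − 1)·1000 = 42.0000
pts_post = 42.0000·30.3/21.2 = 60.0283
SG_post = 1 + 60.0283/1000

1.0600


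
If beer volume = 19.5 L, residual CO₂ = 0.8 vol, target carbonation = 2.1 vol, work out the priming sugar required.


sugar = (target − residual)·4.0·V
sugar = (2.1 − 0.8)·4.0·19.5

101.4000 g


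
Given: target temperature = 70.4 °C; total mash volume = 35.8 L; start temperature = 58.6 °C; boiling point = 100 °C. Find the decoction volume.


V_dec = V_total·(T_target − T_start)/(T_boil − T_start)
V_dec = 35.8·(70.4 − 58.6)/(100 − 58.6)

10.2039 L


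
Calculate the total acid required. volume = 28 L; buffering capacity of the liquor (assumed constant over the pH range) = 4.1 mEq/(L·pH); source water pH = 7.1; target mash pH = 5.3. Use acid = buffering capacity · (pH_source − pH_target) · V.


acid = 4.1 · (7.1 − 5.3) · 28

206.6400 mEq


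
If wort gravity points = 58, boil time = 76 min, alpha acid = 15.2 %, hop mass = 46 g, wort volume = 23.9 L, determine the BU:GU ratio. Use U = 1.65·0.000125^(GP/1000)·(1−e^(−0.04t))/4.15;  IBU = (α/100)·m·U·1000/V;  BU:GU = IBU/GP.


U = 1.65·0.000125^(58/1000)·(1−e^(−0.04·76))/4.15 = 0.2248
IBU = (15.2/100)·46·0.2248·1000/23.9 = 65.7616
BU:GU = 65.7616/58

1.1338


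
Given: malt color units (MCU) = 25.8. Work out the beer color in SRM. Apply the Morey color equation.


SRM = 1.4922 · MCU^0.6859
SRM = 1.4922 · 25.8^0.6859

13.8694 SRM


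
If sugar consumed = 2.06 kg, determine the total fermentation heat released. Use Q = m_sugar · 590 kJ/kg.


Q = 2.06 · 590

1215.4000 kJ


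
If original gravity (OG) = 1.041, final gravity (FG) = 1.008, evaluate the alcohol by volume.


ABV = (OG − FG) · 131.25
ABV = (1.041 − 1.008) · 131.25

4.3312 % ABV


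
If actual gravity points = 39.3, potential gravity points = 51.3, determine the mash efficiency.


efficiency = actual / potential × 100
efficiency = 39.3 / 51.3 × 100

76.6082 %


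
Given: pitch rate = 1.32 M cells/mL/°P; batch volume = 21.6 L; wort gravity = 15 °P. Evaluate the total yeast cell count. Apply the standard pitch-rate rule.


cells (billions) = rate · V_L · °P
cells = 1.32 · 21.6 · 15

427.6800 billion cells


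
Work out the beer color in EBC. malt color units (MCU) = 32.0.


SRM = 1.4922·MCU^0.6859;  EBC = SRM·1.97
SRM = 1.4922·32.0^0.6859 = 16.0772
EBC = 16.0772·1.97

31.6720 EBC


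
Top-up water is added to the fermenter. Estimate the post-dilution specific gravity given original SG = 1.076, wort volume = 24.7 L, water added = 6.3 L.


SG_new = 1 + (SG_old − 1)·V_old/(V_old + V_water)
pts = (1.076 − 1)·1000·24.7/(24.7 + 6.3) = 60.5548
SG_new = 1 + 60.5548/1000

1.0606


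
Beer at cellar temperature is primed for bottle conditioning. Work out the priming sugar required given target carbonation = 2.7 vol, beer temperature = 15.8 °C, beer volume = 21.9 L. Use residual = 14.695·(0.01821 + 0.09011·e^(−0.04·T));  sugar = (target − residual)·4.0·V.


residual = 14.695·(0.01821 + 0.09011·e^(−0.04·15.8)) = 0.9714
sugar = (2.7 − 0.9714)·4.0·21.9

151.4230 g


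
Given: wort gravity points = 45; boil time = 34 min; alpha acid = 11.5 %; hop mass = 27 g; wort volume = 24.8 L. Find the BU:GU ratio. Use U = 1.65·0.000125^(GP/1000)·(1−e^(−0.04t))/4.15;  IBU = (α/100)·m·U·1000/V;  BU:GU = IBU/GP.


U = 1.65·0.000125^(45/1000)·(1−e^(−0.04·34))/4.15 = 0.1972
IBU = (11.5/100)·27·0.1972·1000/24.8 = 24.6941
BU:GU = 24.6941/45

0.5488


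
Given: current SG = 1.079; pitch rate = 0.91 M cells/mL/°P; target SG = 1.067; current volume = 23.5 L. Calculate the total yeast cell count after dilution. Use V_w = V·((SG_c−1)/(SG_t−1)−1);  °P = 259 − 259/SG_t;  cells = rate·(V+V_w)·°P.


V_w = 23.5·((1.079−1)/(1.067−1)−1) = 4.2090
V_final = 23.5 + 4.2090 = 27.7090
°P = 259 − 259/1.067 = 16.2634
cells = 0.91·27.7090·16.2634

410.0829 billion cells


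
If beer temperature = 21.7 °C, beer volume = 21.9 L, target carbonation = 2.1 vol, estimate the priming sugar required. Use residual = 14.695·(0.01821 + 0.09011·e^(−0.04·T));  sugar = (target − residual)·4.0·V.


residual = 14.695·(0.01821 + 0.09011·e^(−0.04·21.7)) = 0.8235
sugar = (2.1 − 0.8235)·4.0·21.9

111.8242 g


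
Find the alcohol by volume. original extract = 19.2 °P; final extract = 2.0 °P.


SG = 259/(259 − P);  ABV = (OG − FG)·131.25
OG = 259/(259 − 19.2) = 1.0801
FG = 259/(259 − 2.0) = 1.0078
ABV = (1.0801 − 1.0078)·131.25

9.4874 % ABV


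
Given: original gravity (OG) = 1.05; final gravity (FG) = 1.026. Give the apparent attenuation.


AA = (OG − FG)/(OG − 1) · 100
AA = (1.05 − 1.026)/(1.05 − 1) · 100

48.0000 %


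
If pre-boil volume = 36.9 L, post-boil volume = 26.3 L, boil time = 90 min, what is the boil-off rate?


rate = (V_pre − V_post) / (t_min/60)
rate = (36.9 − 26.3) / (90/60)

7.0667 L/hr


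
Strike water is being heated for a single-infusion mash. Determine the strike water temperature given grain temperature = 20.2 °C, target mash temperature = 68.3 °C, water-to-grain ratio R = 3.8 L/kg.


T_strike = (0.41/R)·(T_mash − T_grain) + T_mash
T_strike = (0.41/3.8)·(68.3 − 20.2) + 68.3

73.4897 °C


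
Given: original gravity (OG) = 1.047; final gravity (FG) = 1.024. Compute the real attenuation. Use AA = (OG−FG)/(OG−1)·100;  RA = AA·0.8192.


AA = (1.047 − 1.024)/(1.047 − 1)·100 = 48.9362
RA = 48.9362·0.8192

40.0885 %


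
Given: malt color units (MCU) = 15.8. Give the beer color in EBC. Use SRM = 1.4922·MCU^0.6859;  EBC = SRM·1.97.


SRM = 1.4922·15.8^0.6859 = 9.9080
EBC = 9.9080·1.97

19.5188 EBC


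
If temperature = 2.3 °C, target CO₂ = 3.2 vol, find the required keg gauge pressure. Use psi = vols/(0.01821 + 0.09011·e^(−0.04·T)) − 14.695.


psi = 3.2/(0.01821 + 0.09011·e^(−0.04·2.3)) − 14.695

17.1776 psi


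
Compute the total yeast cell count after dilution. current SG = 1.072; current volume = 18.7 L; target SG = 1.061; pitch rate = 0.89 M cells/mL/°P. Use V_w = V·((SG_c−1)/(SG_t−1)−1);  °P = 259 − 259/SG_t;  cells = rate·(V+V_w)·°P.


V_w = 18.7·((1.072−1)/(1.061−1)−1) = 3.3721
V_final = 18.7 + 3.3721 = 22.0721
°P = 259 − 259/1.061 = 14.8907
cells = 0.89·22.0721·14.8907

292.5152 billion cells


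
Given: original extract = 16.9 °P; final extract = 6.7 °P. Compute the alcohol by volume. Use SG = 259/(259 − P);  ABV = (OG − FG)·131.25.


OG = 259/(259 − 16.9) = 1.0698
FG = 259/(259 − 6.7) = 1.0266
ABV = (1.0698 − 1.0266)·131.25

5.6766 % ABV


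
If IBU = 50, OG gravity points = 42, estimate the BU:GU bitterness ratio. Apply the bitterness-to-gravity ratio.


BU:GU = IBU / OG_points
BU:GU = 50 / 42

1.1905


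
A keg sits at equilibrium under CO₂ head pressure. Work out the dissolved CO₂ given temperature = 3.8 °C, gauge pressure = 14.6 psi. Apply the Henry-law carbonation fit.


vols = (P + 14.695)·(0.01821 + 0.09011·e^(−0.04·T))
vols = (14.6 + 14.695)·(0.01821 + 0.09011·e^(−0.04·3.8))

2.8010 volumes


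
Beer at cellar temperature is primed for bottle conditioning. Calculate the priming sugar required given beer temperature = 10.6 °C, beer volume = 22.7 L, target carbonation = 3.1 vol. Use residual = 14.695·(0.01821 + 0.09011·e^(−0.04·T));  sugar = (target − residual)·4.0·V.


residual = 14.695·(0.01821 + 0.09011·e^(−0.04·10.6)) = 1.1342
sugar = (3.1 − 1.1342)·4.0·22.7

178.4981 g


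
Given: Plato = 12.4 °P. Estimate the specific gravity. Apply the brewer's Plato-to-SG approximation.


SG = 259/(259 − P)
SG = 259/(259 − 12.4)

1.0503


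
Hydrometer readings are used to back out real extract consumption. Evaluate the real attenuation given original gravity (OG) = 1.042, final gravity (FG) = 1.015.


AA = (OG−FG)/(OG−1)·100;  RA = AA·0.8192
AA = (1.042 − 1.015)/(1.042 − 1)·100 = 64.2857
RA = 64.2857·0.8192

52.6629 %


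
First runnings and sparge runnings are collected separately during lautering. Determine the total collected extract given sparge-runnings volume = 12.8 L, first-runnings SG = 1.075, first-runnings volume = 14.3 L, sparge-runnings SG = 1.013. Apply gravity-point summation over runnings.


total = Σ (SG_i − 1)·1000·V_i
first = (1.075 − 1)·1000·14.3 = 1072.5000
sparge = (1.013 − 1)·1000·12.8 = 166.4000
total = 1072.5000 + 166.4000

1238.9000 gravity·L


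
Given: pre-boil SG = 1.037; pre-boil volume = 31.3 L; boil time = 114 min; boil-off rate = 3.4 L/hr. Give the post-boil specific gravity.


V_post = V_pre − rate·(t/60);  SG_post = 1 + (SG_pre−1)·V_pre/V_post
V_post = 31.3 − 3.4·(114/60) = 24.8400
SG_post = 1 + (1.037 − 1)·31.3/24.8400

1.0466


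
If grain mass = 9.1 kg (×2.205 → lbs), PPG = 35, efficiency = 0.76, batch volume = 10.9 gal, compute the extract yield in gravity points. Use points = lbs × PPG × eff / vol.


lbs = 9.1 × 2.205 = 20.0655
points = 20.0655 × 35 × 0.76 / 10.9

48.9672 points


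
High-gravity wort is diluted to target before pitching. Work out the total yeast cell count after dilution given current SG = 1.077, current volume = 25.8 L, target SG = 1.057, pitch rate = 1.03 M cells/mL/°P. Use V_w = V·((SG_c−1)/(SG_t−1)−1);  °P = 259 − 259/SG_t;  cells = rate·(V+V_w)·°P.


V_w = 25.8·((1.077−1)/(1.057−1)−1) = 9.0526
V_final = 25.8 + 9.0526 = 34.8526
°P = 259 − 259/1.057 = 13.9669
cells = 1.03·34.8526·13.9669

501.3863 billion cells


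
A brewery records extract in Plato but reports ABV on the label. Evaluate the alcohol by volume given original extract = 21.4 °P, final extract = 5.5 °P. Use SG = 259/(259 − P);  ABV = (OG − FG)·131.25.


OG = 259/(259 − 21.4) = 1.0901
FG = 259/(259 − 5.5) = 1.0217
ABV = (1.0901 − 1.0217)·131.25

8.9737 % ABV


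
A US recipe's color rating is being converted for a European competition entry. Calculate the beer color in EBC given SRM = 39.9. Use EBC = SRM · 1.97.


EBC = 39.9 · 1.97

78.6030 EBC


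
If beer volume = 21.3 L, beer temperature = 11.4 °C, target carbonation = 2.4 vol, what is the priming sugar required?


residual = 14.695·(0.01821 + 0.09011·e^(−0.04·T));  sugar = (target − residual)·4.0·V
residual = 14.695·(0.01821 + 0.09011·e^(−0.04·11.4)) = 1.1069
sugar = (2.4 − 1.1069)·4.0·21.3

110.1746 g


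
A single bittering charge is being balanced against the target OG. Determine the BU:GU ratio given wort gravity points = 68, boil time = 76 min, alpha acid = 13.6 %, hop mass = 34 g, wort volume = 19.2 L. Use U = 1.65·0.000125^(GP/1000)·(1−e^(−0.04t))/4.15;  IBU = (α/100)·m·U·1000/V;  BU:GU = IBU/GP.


U = 1.65·0.000125^(68/1000)·(1−e^(−0.04·76))/4.15 = 0.2055
IBU = (13.6/100)·34·0.2055·1000/19.2 = 49.4828
BU:GU = 49.4828/68

0.7277


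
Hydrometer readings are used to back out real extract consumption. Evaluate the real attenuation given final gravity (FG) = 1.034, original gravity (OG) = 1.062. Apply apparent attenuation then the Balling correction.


AA = (OG−FG)/(OG−1)·100;  RA = AA·0.8192
AA = (1.062 − 1.034)/(1.062 − 1)·100 = 45.1613
RA = 45.1613·0.8192

36.9961 %


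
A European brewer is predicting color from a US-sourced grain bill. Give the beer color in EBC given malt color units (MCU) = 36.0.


SRM = 1.4922·MCU^0.6859;  EBC = SRM·1.97
SRM = 1.4922·36.0^0.6859 = 17.4299
EBC = 17.4299·1.97

34.3369 EBC


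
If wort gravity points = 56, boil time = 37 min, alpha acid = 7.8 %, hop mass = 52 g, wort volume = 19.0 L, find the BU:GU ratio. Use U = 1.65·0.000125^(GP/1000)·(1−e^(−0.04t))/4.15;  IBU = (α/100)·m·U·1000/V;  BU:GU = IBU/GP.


U = 1.65·0.000125^(56/1000)·(1−e^(−0.04·37))/4.15 = 0.1856
IBU = (7.8/100)·52·0.1856·1000/19.0 = 39.6304
BU:GU = 39.6304/56

0.7077


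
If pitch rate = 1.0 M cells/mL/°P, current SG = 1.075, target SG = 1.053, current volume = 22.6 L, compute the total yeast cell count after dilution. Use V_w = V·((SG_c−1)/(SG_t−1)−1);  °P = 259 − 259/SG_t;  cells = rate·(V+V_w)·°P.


V_w = 22.6·((1.075−1)/(1.053−1)−1) = 9.3811
V_final = 22.6 + 9.3811 = 31.9811
°P = 259 − 259/1.053 = 13.0361
cells = 1.0·31.9811·13.0361

416.9088 billion cells


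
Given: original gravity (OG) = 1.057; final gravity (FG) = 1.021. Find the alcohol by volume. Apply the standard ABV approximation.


ABV = (OG − FG) · 131.25
ABV = (1.057 − 1.021) · 131.25

4.7250 % ABV


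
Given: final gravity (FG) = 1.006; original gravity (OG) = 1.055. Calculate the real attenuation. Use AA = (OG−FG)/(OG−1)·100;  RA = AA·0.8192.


AA = (1.055 − 1.006)/(1.055 − 1)·100 = 89.0909
RA = 89.0909·0.8192

72.9833 %


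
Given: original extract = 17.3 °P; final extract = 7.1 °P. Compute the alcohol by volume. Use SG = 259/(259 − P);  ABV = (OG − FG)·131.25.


OG = 259/(259 − 17.3) = 1.0716
FG = 259/(259 − 7.1) = 1.0282
ABV = (1.0716 − 1.0282)·131.25

5.6950 % ABV


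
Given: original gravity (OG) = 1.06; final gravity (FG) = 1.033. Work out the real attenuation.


AA = (OG−FG)/(OG−1)·100;  RA = AA·0.8192
AA = (1.06 − 1.033)/(1.06 − 1)·100 = 45.0000
RA = 45.0000·0.8192

36.8640 %


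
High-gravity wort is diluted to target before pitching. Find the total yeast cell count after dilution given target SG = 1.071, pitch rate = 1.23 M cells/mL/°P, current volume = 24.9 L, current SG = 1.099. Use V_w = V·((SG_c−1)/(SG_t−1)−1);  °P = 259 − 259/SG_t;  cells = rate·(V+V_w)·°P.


V_w = 24.9·((1.099−1)/(1.071−1)−1) = 9.8197
V_final = 24.9 + 9.8197 = 34.7197
°P = 259 − 259/1.071 = 17.1699
cells = 1.23·34.7197·17.1699

733.2464 billion cells


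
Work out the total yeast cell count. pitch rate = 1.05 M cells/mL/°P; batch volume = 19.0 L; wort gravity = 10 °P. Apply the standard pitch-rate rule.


cells (billions) = rate · V_L · °P
cells = 1.05 · 19.0 · 10

199.5000 billion cells


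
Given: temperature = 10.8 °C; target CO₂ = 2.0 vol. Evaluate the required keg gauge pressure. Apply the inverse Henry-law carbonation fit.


psi = vols/(0.01821 + 0.09011·e^(−0.04·T)) − 14.695
psi = 2.0/(0.01821 + 0.09011·e^(−0.04·10.8)) − 14.695

11.3771 psi


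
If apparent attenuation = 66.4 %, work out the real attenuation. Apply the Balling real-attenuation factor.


RA = AA · 0.8192
RA = 66.4 · 0.8192

54.3949 %


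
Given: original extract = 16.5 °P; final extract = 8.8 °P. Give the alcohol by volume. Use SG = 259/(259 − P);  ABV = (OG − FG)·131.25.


OG = 259/(259 − 16.5) = 1.0680
FG = 259/(259 − 8.8) = 1.0352
ABV = (1.0680 − 1.0352)·131.25

4.3141 % ABV


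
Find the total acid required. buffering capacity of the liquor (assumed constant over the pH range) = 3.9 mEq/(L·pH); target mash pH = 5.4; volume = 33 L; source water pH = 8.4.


acid = buffering capacity · (pH_source − pH_target) · V
acid = 3.9 · (8.4 − 5.4) · 33

386.1000 mEq


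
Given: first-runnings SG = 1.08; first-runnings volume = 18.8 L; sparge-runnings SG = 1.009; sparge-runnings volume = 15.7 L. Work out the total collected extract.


total = Σ (SG_i − 1)·1000·V_i
first = (1.08 − 1)·1000·18.8 = 1504.0000
sparge = (1.009 − 1)·1000·15.7 = 141.3000
total = 1504.0000 + 141.3000

1645.3000 gravity·L


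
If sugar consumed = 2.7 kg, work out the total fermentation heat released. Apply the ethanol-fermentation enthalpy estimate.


Q = m_sugar · 590 kJ/kg
Q = 2.7 · 590

1593.0000 kJ


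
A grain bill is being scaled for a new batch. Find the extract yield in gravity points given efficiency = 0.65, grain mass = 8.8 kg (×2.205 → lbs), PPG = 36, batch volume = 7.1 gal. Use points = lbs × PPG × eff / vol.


lbs = 8.8 × 2.205 = 19.4040
points = 19.4040 × 36 × 0.65 / 7.1

63.9512 points


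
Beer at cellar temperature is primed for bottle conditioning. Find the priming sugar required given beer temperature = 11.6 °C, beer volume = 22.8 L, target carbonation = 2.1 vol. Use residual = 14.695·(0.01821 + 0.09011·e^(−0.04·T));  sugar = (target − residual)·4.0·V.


residual = 14.695·(0.01821 + 0.09011·e^(−0.04·11.6)) = 1.1002
sugar = (2.1 − 1.1002)·4.0·22.8

91.1833 g


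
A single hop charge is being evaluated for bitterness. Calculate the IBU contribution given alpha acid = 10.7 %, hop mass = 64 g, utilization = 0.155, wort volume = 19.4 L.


IBU = (α/100)·mass·U·1000 / V
IBU = (10.7/100)·64·0.155·1000 / 19.4

54.7134 IBU


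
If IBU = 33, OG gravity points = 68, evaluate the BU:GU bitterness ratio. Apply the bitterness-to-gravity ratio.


BU:GU = IBU / OG_points
BU:GU = 33 / 68

0.4853


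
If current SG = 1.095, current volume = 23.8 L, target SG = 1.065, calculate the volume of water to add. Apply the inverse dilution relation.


V_water = V·((SG_curr − 1)/(SG_target − 1) − 1)
V_water = 23.8·((1.095 − 1)/(1.065 − 1) − 1)

10.9846 L


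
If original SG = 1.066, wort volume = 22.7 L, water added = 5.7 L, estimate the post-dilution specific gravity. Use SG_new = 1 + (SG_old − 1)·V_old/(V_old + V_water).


pts = (1.066 − 1)·1000·22.7/(22.7 + 5.7) = 52.7535
SG_new = 1 + 52.7535/1000

1.0528


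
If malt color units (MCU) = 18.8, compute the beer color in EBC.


SRM = 1.4922·MCU^0.6859;  EBC = SRM·1.97
SRM = 1.4922·18.8^0.6859 = 11.1628
EBC = 11.1628·1.97

21.9907 EBC


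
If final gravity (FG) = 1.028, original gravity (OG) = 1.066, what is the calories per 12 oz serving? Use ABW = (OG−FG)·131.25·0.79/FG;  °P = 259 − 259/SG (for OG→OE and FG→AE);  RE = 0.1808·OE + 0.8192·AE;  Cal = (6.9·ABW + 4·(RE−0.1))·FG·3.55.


ABW = (1.066 − 1.028)·131.25·0.79/1.028 = 3.8328
OE = 259 − 259/1.066 = 16.0356 °P
AE = 259 − 259/1.028 = 7.0545 °P
RE = 0.1808·16.0356 + 0.8192·7.0545 = 8.6783 °P
Cal = (6.9·3.8328 + 4·(8.6783−0.1))·1.028·3.55

221.7355 kcal


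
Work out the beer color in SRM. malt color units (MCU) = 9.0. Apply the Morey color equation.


SRM = 1.4922 · MCU^0.6859
SRM = 1.4922 · 9.0^0.6859

6.7351 SRM


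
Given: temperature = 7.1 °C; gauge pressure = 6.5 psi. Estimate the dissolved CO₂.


vols = (P + 14.695)·(0.01821 + 0.09011·e^(−0.04·T))
vols = (6.5 + 14.695)·(0.01821 + 0.09011·e^(−0.04·7.1))

1.8237 volumes


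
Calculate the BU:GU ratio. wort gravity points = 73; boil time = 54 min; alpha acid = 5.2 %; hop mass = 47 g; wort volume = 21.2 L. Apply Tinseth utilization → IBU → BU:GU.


U = 1.65·0.000125^(GP/1000)·(1−e^(−0.04t))/4.15;  IBU = (α/100)·m·U·1000/V;  BU:GU = IBU/GP
U = 1.65·0.000125^(73/1000)·(1−e^(−0.04·54))/4.15 = 0.1825
IBU = (5.2/100)·47·0.1825·1000/21.2 = 21.0407
BU:GU = 21.0407/73

0.2882


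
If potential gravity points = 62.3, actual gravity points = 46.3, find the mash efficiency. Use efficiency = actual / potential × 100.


efficiency = 46.3 / 62.3 × 100

74.3178 %


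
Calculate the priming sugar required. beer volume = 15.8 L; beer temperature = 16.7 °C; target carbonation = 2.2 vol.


residual = 14.695·(0.01821 + 0.09011·e^(−0.04·T));  sugar = (target − residual)·4.0·V
residual = 14.695·(0.01821 + 0.09011·e^(−0.04·16.7)) = 0.9465
sugar = (2.2 − 0.9465)·4.0·15.8

79.2187 g


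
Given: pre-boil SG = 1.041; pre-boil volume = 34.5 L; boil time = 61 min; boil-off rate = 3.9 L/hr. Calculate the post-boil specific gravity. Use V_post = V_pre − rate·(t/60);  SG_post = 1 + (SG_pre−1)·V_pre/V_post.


V_post = 34.5 − 3.9·(61/60) = 30.5350
SG_post = 1 + (1.041 − 1)·34.5/30.5350

1.0463


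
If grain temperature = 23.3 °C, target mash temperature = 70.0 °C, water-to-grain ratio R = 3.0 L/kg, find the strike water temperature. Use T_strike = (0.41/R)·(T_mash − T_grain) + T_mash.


T_strike = (0.41/3.0)·(70.0 − 23.3) + 70.0

76.3823 °C


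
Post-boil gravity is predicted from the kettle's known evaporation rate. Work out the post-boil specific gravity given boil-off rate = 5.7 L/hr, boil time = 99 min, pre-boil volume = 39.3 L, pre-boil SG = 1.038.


V_post = V_pre − rate·(t/60);  SG_post = 1 + (SG_pre−1)·V_pre/V_post
V_post = 39.3 − 5.7·(99/60) = 29.8950
SG_post = 1 + (1.038 − 1)·39.3/29.8950

1.0500


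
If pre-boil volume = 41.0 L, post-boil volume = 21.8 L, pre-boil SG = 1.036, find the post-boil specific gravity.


SG_post = 1 + (SG_pre − 1)·V_pre/V_post
pts_pre = (1.036 − 1)·1000 = 36.0000
pts_post = 36.0000·41.0/21.8 = 67.7064
SG_post = 1 + 67.7064/1000

1.0677


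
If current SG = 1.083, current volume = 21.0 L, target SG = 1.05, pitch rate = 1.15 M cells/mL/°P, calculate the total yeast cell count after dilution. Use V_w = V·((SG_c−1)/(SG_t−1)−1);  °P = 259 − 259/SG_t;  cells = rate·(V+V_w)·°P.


V_w = 21.0·((1.083−1)/(1.05−1)−1) = 13.8600
V_final = 21.0 + 13.8600 = 34.8600
°P = 259 − 259/1.05 = 12.3333
cells = 1.15·34.8600·12.3333

494.4310 billion cells


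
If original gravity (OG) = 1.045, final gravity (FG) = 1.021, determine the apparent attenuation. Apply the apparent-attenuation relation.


AA = (OG − FG)/(OG − 1) · 100
AA = (1.045 − 1.021)/(1.045 − 1) · 100

53.3333 %


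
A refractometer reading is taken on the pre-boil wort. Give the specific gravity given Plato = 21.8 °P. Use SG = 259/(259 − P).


SG = 259/(259 − 21.8)

1.0919


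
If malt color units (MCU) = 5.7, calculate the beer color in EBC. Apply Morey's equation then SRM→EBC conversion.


SRM = 1.4922·MCU^0.6859;  EBC = SRM·1.97
SRM = 1.4922·5.7^0.6859 = 4.9236
EBC = 4.9236·1.97

9.6995 EBC


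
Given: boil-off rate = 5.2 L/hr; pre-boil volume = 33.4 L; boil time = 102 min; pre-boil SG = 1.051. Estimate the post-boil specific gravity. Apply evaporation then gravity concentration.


V_post = V_pre − rate·(t/60);  SG_post = 1 + (SG_pre−1)·V_pre/V_post
V_post = 33.4 − 5.2·(102/60) = 24.5600
SG_post = 1 + (1.051 − 1)·33.4/24.5600

1.0694


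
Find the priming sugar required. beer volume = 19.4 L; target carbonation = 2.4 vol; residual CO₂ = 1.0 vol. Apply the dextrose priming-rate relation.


sugar = (target − residual)·4.0·V
sugar = (2.4 − 1.0)·4.0·19.4

108.6400 g


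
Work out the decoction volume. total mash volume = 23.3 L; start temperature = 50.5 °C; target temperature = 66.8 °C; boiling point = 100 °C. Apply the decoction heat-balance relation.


V_dec = V_total·(T_target − T_start)/(T_boil − T_start)
V_dec = 23.3·(66.8 − 50.5)/(100 − 50.5)

7.6725 L


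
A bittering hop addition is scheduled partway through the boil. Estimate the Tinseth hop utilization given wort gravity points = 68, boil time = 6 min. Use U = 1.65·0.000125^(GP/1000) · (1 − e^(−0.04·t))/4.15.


bigness = 1.65·0.000125^(68/1000) = 0.8955
boil_factor = (1 − e^(−0.04·6))/4.15 = 0.0514
U = 0.8955 · 0.0514

0.0460


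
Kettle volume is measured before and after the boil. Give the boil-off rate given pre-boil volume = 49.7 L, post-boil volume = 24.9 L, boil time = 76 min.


rate = (V_pre − V_post) / (t_min/60)
rate = (49.7 − 24.9) / (76/60)

19.5789 L/hr


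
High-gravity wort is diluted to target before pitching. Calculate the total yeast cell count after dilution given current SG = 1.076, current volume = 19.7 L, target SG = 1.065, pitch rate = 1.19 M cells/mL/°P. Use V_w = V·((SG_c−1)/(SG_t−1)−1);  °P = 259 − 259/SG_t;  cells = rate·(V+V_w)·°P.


V_w = 19.7·((1.076−1)/(1.065−1)−1) = 3.3338
V_final = 19.7 + 3.3338 = 23.0338
°P = 259 − 259/1.065 = 15.8075
cells = 1.19·23.0338·15.8075

433.2883 billion cells


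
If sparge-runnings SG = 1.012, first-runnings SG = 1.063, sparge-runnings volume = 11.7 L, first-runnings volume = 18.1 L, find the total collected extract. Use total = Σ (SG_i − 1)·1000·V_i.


first = (1.063 − 1)·1000·18.1 = 1140.3000
sparge = (1.012 − 1)·1000·11.7 = 140.4000
total = 1140.3000 + 140.4000

1280.7000 gravity·L


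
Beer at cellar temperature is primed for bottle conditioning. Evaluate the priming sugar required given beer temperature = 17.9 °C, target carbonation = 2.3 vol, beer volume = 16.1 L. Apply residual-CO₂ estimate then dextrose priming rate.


residual = 14.695·(0.01821 + 0.09011·e^(−0.04·T));  sugar = (target − residual)·4.0·V
residual = 14.695·(0.01821 + 0.09011·e^(−0.04·17.9)) = 0.9147
sugar = (2.3 − 0.9147)·4.0·16.1

89.2120 g


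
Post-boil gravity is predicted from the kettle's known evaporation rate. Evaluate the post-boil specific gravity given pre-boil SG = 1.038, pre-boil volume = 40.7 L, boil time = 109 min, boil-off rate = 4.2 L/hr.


V_post = V_pre − rate·(t/60);  SG_post = 1 + (SG_pre−1)·V_pre/V_post
V_post = 40.7 − 4.2·(109/60) = 33.0700
SG_post = 1 + (1.038 − 1)·40.7/33.0700

1.0468


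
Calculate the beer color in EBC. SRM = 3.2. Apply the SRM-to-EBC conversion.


EBC = SRM · 1.97
EBC = 3.2 · 1.97

6.3040 EBC


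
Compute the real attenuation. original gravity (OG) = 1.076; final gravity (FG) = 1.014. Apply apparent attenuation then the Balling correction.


AA = (OG−FG)/(OG−1)·100;  RA = AA·0.8192
AA = (1.076 − 1.014)/(1.076 − 1)·100 = 81.5789
RA = 81.5789·0.8192

66.8295 %


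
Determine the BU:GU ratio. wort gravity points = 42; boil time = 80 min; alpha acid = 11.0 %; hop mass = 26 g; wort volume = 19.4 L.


U = 1.65·0.000125^(GP/1000)·(1−e^(−0.04t))/4.15;  IBU = (α/100)·m·U·1000/V;  BU:GU = IBU/GP
U = 1.65·0.000125^(42/1000)·(1−e^(−0.04·80))/4.15 = 0.2615
IBU = (11.0/100)·26·0.2615·1000/19.4 = 38.5475
BU:GU = 38.5475/42

0.9178


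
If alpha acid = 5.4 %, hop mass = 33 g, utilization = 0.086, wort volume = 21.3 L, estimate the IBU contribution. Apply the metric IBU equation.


IBU = (α/100)·mass·U·1000 / V
IBU = (5.4/100)·33·0.086·1000 / 21.3

7.1949 IBU


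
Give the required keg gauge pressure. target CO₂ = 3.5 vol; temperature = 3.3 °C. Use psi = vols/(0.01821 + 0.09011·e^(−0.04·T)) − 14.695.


psi = 3.5/(0.01821 + 0.09011·e^(−0.04·3.3)) − 14.695

21.3217 psi


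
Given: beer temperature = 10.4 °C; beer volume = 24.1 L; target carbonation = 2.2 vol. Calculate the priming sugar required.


residual = 14.695·(0.01821 + 0.09011·e^(−0.04·T));  sugar = (target − residual)·4.0·V
residual = 14.695·(0.01821 + 0.09011·e^(−0.04·10.4)) = 1.1411
sugar = (2.2 − 1.1411)·4.0·24.1

102.0758 g


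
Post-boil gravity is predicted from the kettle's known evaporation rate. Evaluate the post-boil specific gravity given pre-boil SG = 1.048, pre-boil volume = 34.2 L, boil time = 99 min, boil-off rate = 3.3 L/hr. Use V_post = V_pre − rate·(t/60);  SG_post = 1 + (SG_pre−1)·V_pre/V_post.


V_post = 34.2 − 3.3·(99/60) = 28.7550
SG_post = 1 + (1.048 − 1)·34.2/28.7550

1.0571


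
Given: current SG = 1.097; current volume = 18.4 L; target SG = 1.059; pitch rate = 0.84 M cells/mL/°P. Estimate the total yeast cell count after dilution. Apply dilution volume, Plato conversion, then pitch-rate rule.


V_w = V·((SG_c−1)/(SG_t−1)−1);  °P = 259 − 259/SG_t;  cells = rate·(V+V_w)·°P
V_w = 18.4·((1.097−1)/(1.059−1)−1) = 11.8508
V_final = 18.4 + 11.8508 = 30.2508
°P = 259 − 259/1.059 = 14.4297
cells = 0.84·30.2508·14.4297

366.6677 billion cells


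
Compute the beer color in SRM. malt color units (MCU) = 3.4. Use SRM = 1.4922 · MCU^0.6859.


SRM = 1.4922 · 3.4^0.6859

3.4544 SRM


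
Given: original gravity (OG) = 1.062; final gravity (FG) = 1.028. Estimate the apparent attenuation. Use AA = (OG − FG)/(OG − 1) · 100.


AA = (1.062 − 1.028)/(1.062 − 1) · 100

54.8387 %


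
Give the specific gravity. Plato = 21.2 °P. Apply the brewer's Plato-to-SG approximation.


SG = 259/(259 − P)
SG = 259/(259 − 21.2)

1.0892


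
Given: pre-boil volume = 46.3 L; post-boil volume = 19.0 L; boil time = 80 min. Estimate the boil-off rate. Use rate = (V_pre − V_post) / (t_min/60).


rate = (46.3 − 19.0) / (80/60)

20.4750 L/hr


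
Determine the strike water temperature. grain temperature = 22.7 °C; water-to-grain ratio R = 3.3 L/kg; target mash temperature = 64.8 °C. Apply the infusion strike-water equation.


T_strike = (0.41/R)·(T_mash − T_grain) + T_mash
T_strike = (0.41/3.3)·(64.8 − 22.7) + 64.8

70.0306 °C


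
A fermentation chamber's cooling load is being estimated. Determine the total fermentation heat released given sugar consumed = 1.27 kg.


Q = m_sugar · 590 kJ/kg
Q = 1.27 · 590

749.3000 kJ


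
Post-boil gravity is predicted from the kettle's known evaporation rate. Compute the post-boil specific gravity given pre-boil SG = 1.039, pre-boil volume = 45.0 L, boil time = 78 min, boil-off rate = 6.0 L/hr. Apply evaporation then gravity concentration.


V_post = V_pre − rate·(t/60);  SG_post = 1 + (SG_pre−1)·V_pre/V_post
V_post = 45.0 − 6.0·(78/60) = 37.2000
SG_post = 1 + (1.039 − 1)·45.0/37.2000

1.0472


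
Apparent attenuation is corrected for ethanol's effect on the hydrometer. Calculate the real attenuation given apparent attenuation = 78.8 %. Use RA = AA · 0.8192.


RA = 78.8 · 0.8192

64.5530 %


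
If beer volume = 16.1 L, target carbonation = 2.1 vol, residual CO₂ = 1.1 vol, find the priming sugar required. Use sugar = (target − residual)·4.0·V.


sugar = (2.1 − 1.1)·4.0·16.1

64.4000 g


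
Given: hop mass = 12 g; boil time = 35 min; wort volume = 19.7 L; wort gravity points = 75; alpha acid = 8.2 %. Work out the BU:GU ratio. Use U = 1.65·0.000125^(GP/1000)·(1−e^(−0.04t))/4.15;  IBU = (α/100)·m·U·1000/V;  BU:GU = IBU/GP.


U = 1.65·0.000125^(75/1000)·(1−e^(−0.04·35))/4.15 = 0.1527
IBU = (8.2/100)·12·0.1527·1000/19.7 = 7.6254
BU:GU = 7.6254/75

0.1017


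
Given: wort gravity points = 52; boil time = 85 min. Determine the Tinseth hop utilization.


U = 1.65·0.000125^(GP/1000) · (1 − e^(−0.04·t))/4.15
bigness = 1.65·0.000125^(52/1000) = 1.0340
boil_factor = (1 − e^(−0.04·85))/4.15 = 0.2329
U = 1.0340 · 0.2329

0.2408


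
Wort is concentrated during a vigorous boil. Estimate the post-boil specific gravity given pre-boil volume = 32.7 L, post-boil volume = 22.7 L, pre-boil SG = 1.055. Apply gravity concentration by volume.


SG_post = 1 + (SG_pre − 1)·V_pre/V_post
pts_pre = (1.055 − 1)·1000 = 55.0000
pts_post = 55.0000·32.7/22.7 = 79.2291
SG_post = 1 + 79.2291/1000

1.0792


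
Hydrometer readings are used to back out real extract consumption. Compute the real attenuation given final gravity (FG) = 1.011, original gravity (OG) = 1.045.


AA = (OG−FG)/(OG−1)·100;  RA = AA·0.8192
AA = (1.045 − 1.011)/(1.045 − 1)·100 = 75.5556
RA = 75.5556·0.8192

61.8951 %


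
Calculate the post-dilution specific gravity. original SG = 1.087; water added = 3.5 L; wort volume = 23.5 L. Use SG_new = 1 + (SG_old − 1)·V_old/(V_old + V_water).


pts = (1.087 − 1)·1000·23.5/(23.5 + 3.5) = 75.7222
SG_new = 1 + 75.7222/1000

1.0757


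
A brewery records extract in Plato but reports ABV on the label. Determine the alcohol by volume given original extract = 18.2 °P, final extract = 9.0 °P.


SG = 259/(259 − P);  ABV = (OG − FG)·131.25
OG = 259/(259 − 18.2) = 1.0756
FG = 259/(259 − 9.0) = 1.0360
ABV = (1.0756 − 1.0360)·131.25

5.1951 % ABV
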